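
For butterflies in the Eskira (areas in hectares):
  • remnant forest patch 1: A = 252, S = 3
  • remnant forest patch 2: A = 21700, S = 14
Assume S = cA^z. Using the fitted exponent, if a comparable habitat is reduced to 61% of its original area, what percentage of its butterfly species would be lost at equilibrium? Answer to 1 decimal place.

z = ln(14/3) / ln(21700/252) = 1.5404 / 4.4556 = 0.3457
S_new/S_old = (A_new/A_old)^z = 0.61^0.3457 = exp(0.3457 × -0.4943) = 0.8429
Fraction lost = 1 − 0.8429 = 0.1571

15.7%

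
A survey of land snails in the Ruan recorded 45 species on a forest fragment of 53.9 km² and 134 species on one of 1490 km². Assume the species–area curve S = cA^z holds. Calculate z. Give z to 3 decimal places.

Taking logs: ln S = ln c + z ln A, so z = (ln S₂ − ln S₁)/(ln A₂ − ln A₁).
z = ln(134/45) / ln(1490/53.9) = ln(2.978) / ln(27.64) = 1.0912 / 3.3194 = 0.3287

0.329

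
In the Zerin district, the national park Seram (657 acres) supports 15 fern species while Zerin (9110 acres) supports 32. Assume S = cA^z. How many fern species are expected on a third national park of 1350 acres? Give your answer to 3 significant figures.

18.5

z = ln(32/15) / ln(9110/657) = 0.7577 / 2.6294 = 0.2882
c = 15 / 657^0.2882 = 15 / 6.485 = 2.313
S₃ = 2.313 × 1350^0.2882 = 2.313 × 7.98 ≈ 18.46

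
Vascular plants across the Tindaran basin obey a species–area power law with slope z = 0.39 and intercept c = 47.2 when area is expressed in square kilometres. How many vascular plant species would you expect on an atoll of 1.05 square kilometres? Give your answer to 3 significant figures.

S = 47.2 × 1.05^0.39
ln S = ln 47.2 + 0.39 × ln 1.05 = 3.8544 + 0.39 × 0.0488 = 3.8734
S = e^3.8734 ≈ 48.11

48.1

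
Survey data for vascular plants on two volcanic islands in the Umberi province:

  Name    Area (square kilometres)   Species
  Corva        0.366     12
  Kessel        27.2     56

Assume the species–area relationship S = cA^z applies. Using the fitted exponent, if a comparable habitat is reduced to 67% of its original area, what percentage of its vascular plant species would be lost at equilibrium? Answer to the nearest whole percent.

13%

z = ln(56/12) / ln(27.2/0.366) = 1.5404 / 4.3083 = 0.3575
S_new/S_old = (A_new/A_old)^z = 0.67^0.3575 = exp(0.3575 × -0.4005) = 0.8666
Fraction lost = 1 − 0.8666 = 0.1334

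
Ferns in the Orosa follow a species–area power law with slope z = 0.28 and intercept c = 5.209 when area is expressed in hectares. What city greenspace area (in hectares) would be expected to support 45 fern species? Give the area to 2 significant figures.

45 = 5.209 × A^0.28  ⇒  A^0.28 = 45/5.209 = 8.639
ln A = ln(8.639) / 0.28 = 2.1563 / 0.28 = 7.7010
A = e^7.7010 ≈ 2211 hectares

2200 hectares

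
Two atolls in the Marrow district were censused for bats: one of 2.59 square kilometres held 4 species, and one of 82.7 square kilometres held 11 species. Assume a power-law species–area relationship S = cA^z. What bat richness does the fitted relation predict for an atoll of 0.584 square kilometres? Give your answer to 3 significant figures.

z = ln(11/4) / ln(82.7/2.59) = 1.0116 / 3.4636 = 0.2921
c = 4 / 2.59^0.2921 = 4 / 1.32 = 3.029
S₃ = 3.029 × 0.584^0.2921 = 3.029 × 0.8546 ≈ 2.589

2.59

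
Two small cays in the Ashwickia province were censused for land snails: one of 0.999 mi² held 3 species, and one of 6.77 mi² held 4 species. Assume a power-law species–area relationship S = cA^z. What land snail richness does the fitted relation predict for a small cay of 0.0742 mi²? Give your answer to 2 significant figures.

2.0

z = ln(4/3) / ln(6.77/0.999) = 0.2877 / 1.9135 = 0.1503
c = 3 / 0.999^0.1503 = 3 / 0.9998 = 3
S₃ = 3 × 0.0742^0.1503 = 3 × 0.6764 ≈ 2.029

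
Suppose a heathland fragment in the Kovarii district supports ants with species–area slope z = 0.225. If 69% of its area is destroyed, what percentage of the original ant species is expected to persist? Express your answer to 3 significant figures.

S_new/S_old = (A_new/A_old)^z = 0.31^0.225
= exp(0.225 × ln 0.31) = exp(0.225 × -1.1712) = exp(-0.2635) ≈ 0.7683

76.8%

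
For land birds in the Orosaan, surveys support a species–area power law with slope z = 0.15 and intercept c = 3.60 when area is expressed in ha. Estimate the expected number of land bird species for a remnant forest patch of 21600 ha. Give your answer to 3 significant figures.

16.1

S = 3.6 × 21600^0.15
ln S = ln 3.6 + 0.15 × ln 21600 = 1.2809 + 0.15 × 9.9804 = 2.7780
S = e^2.7780 ≈ 16.09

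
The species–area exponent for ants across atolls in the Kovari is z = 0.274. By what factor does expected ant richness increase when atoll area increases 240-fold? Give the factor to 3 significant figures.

S₂/S₁ = (A₂/A₁)^z = 240^0.274
ln(S₂/S₁) = 0.274 × ln 240 = 0.274 × 5.4806 = 1.5017
S₂/S₁ = e^1.5017 ≈ 4.489

4.49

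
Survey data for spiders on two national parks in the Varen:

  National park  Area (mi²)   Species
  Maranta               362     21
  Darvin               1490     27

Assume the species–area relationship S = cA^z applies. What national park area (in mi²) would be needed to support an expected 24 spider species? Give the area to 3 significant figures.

768 mi²

z = ln(27/21) / ln(1490/362) = 0.2513 / 1.4149 = 0.1776
c = 21 / 362^0.1776 = 21 / 2.848 = 7.375
A = (24/7.375)^(1/0.1776) ⇒ ln A = ln(3.254)/0.1776 = 6.6434
A = e^6.6434 ≈ 767.7 mi²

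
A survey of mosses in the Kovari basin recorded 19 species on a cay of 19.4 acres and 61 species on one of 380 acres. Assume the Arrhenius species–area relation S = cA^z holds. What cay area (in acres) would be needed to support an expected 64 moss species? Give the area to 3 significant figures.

429 acres

z = ln(61/19) / ln(380/19.4) = 1.1664 / 2.9749 = 0.3921
c = 19 / 19.4^0.3921 = 19 / 3.198 = 5.94
A = (64/5.94)^(1/0.3921) ⇒ ln A = ln(10.77)/0.3921 = 6.0626
A = e^6.0626 ≈ 429.5 acres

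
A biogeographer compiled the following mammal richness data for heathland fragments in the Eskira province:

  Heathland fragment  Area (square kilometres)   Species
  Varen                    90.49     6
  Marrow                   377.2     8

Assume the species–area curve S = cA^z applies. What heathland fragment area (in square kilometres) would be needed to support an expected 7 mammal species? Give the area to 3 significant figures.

194 square kilometres

z = ln(8/6) / ln(377.2/90.49) = 0.2877 / 1.4275 = 0.2015
c = 6 / 90.49^0.2015 = 6 / 2.479 = 2.42
A = (7/2.42)^(1/0.2015) ⇒ ln A = ln(2.892)/0.2015 = 5.2702
A = e^5.2702 ≈ 194.4 square kilometres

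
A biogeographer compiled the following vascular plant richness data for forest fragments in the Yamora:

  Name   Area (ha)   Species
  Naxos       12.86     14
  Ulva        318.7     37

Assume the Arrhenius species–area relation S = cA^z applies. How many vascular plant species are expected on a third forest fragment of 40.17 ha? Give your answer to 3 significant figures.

z = ln(37/14) / ln(318.7/12.86) = 0.9719 / 3.2101 = 0.3027
c = 14 / 12.86^0.3027 = 14 / 2.167 = 6.461
S₃ = 6.461 × 40.17^0.3027 = 6.461 × 3.059 ≈ 19.76

19.8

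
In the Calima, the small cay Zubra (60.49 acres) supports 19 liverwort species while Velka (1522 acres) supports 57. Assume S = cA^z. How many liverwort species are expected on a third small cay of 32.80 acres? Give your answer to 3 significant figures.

z = ln(57/19) / ln(1522/60.49) = 1.0986 / 3.2253 = 0.3406
c = 19 / 60.49^0.3406 = 19 / 4.045 = 4.698
S₃ = 4.698 × 32.8^0.3406 = 4.698 × 3.284 ≈ 15.42

15.4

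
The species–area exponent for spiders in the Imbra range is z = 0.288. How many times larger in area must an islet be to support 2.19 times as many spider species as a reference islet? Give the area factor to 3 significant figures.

(A₂/A₁)^0.288 = 2.19, so A₂/A₁ = 2.19^(1/0.288) = 2.19^3.472
ln(A₂/A₁) = ln 2.19 / 0.288 = 0.7839 / 0.288 = 2.7219
A₂/A₁ = e^2.7219 ≈ 15.21

15.2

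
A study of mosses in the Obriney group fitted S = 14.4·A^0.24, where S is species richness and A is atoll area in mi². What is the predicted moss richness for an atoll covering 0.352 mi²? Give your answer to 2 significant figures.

11

S = 14.4 × 0.352^0.24
ln S = ln 14.4 + 0.24 × ln 0.352 = 2.6672 + 0.24 × -1.0441 = 2.4166
S = e^2.4166 ≈ 11.21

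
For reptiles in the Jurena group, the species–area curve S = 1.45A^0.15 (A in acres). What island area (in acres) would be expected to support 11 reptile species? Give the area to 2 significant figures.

740000 acres

11 = 1.45 × A^0.15  ⇒  A^0.15 = 11/1.45 = 7.586
ln A = ln(7.586) / 0.15 = 2.0263 / 0.15 = 13.5089
A = e^13.5089 ≈ 735921 acres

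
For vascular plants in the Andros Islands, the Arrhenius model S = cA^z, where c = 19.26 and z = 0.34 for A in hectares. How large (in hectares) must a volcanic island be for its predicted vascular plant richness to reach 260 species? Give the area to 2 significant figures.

2100 hectares

260 = 19.26 × A^0.34  ⇒  A^0.34 = 260/19.26 = 13.5
ln A = ln(13.5) / 0.34 = 2.6027 / 0.34 = 7.6549
A = e^7.6549 ≈ 2111 hectares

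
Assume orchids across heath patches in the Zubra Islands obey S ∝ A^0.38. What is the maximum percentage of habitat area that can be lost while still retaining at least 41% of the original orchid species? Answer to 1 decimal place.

Need (A_new/A_old)^0.38 = 0.41, so A_new/A_old = 0.41^(1/0.38) = 0.41^2.632
ln(A_new/A_old) = ln 0.41 / 0.38 = -0.8916 / 0.38 = -2.3463
A_new/A_old = e^-2.3463 ≈ 0.09572
Fraction that can be lost = 1 − 0.09572 = 0.9043

90.4%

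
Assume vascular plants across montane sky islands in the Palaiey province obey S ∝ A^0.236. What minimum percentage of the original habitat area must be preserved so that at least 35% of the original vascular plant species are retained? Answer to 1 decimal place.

1.2%

Need (A_new/A_old)^0.236 = 0.35, so A_new/A_old = 0.35^(1/0.236) = 0.35^4.237
ln(A_new/A_old) = ln 0.35 / 0.236 = -1.0498 / 0.236 = -4.4484
A_new/A_old = e^-4.4484 ≈ 0.0117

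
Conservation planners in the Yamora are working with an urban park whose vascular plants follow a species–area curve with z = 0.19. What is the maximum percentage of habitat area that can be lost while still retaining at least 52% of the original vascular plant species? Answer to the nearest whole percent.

Need (A_new/A_old)^0.19 = 0.52, so A_new/A_old = 0.52^(1/0.19) = 0.52^5.263
ln(A_new/A_old) = ln 0.52 / 0.19 = -0.6539 / 0.19 = -3.4417
A_new/A_old = e^-3.4417 ≈ 0.03201
Fraction that can be lost = 1 − 0.03201 = 0.968

97%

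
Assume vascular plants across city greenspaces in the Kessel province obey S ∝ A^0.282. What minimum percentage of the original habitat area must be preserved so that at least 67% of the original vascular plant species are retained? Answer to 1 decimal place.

Need (A_new/A_old)^0.282 = 0.67, so A_new/A_old = 0.67^(1/0.282) = 0.67^3.546
ln(A_new/A_old) = ln 0.67 / 0.282 = -0.4005 / 0.282 = -1.4201
A_new/A_old = e^-1.4201 ≈ 0.2417

24.2%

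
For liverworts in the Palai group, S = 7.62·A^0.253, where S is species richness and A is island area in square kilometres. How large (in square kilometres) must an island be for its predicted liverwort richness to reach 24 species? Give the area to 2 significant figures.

24 = 7.62 × A^0.253  ⇒  A^0.253 = 24/7.62 = 3.15
ln A = ln(3.15) / 0.253 = 1.1473 / 0.253 = 4.5347
A = e^4.5347 ≈ 93.19 square kilometres

93 square kilometres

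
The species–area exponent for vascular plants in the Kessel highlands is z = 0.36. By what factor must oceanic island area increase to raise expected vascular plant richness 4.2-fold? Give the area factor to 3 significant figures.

(A₂/A₁)^0.36 = 4.2, so A₂/A₁ = 4.2^(1/0.36) = 4.2^2.778
ln(A₂/A₁) = ln 4.2 / 0.36 = 1.4351 / 0.36 = 3.9863
A₂/A₁ = e^3.9863 ≈ 53.86

53.9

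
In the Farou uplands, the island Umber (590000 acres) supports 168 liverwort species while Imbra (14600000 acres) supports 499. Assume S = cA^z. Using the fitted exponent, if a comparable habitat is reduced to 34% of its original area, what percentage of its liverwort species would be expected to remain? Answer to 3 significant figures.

69.3%

z = ln(499/168) / ln(14600000/590000) = 1.0886 / 3.2087 = 0.3393
S_new/S_old = (A_new/A_old)^z = 0.34^0.3393 = exp(0.3393 × -1.0788) = 0.6935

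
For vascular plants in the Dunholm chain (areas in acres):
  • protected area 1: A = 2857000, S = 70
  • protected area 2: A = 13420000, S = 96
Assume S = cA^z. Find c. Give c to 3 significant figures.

z = ln(S₂/S₁) / ln(A₂/A₁) = ln(96/70) / ln(13420000/2857000) = 0.3159 / 1.5470 = 0.2042
c = S₁ / A₁^z = 70 / 2857000^0.2042 = 70 / 20.8 = 3.365

3.36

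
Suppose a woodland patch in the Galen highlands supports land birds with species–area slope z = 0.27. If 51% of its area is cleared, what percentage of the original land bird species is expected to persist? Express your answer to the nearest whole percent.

82%

S_new/S_old = (A_new/A_old)^z = 0.49^0.27
= exp(0.27 × ln 0.49) = exp(0.27 × -0.7133) = exp(-0.1926) ≈ 0.8248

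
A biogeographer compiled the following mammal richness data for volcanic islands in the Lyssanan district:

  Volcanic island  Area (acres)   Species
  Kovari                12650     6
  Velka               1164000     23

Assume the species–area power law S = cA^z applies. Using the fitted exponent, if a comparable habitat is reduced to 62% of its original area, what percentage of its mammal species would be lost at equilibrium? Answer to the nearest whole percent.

13%

z = ln(23/6) / ln(1164000/12650) = 1.3437 / 4.5220 = 0.2972
S_new/S_old = (A_new/A_old)^z = 0.62^0.2972 = exp(0.2972 × -0.4780) = 0.8676
Fraction lost = 1 − 0.8676 = 0.1324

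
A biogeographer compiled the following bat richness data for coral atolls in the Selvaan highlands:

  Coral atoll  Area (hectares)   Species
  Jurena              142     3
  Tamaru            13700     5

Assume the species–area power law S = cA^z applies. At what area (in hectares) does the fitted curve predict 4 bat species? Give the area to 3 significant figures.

1860 hectares

z = ln(5/3) / ln(13700/142) = 0.5108 / 4.5693 = 0.1118
c = 3 / 142^0.1118 = 3 / 1.74 = 1.724
A = (4/1.724)^(1/0.1118) ⇒ ln A = ln(2.32)/0.1118 = 7.5291
A = e^7.5291 ≈ 1861 hectares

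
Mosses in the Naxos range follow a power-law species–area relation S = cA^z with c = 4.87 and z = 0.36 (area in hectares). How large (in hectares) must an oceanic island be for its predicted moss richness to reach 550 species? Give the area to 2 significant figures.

500000 hectares

550 = 4.87 × A^0.36  ⇒  A^0.36 = 550/4.87 = 112.9
ln A = ln(112.9) / 0.36 = 4.7268 / 0.36 = 13.1301
A = e^13.1301 ≈ 503867 hectares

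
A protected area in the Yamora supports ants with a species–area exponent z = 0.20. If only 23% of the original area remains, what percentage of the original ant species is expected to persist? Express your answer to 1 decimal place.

74.5%

S_new/S_old = (A_new/A_old)^z = 0.23^0.2
= exp(0.2 × ln 0.23) = exp(0.2 × -1.4697) = exp(-0.2939) ≈ 0.7453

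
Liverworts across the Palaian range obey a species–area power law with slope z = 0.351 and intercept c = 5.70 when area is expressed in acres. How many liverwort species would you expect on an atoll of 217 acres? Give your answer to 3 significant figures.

S = 5.7 × 217^0.351 = 5.7 × 6.608 ≈ 37.67

37.7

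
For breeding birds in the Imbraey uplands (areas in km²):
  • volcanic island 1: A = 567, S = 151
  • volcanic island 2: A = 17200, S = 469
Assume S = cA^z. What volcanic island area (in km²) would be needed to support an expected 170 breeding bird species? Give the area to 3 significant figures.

810 km²

z = ln(469/151) / ln(17200/567) = 1.1333 / 3.4123 = 0.3321
c = 151 / 567^0.3321 = 151 / 8.214 = 18.38
A = (170/18.38)^(1/0.3321) ⇒ ln A = ln(9.247)/0.3321 = 6.6972
A = e^6.6972 ≈ 810.1 km²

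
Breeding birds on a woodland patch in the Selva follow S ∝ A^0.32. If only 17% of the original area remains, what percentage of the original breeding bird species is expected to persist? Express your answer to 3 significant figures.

S_new/S_old = (A_new/A_old)^z = 0.17^0.32
= exp(0.32 × ln 0.17) = exp(0.32 × -1.7720) = exp(-0.5670) ≈ 0.5672

56.7%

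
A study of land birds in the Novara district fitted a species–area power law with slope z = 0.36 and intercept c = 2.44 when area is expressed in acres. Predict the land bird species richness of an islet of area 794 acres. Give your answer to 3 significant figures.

27.0

S = 2.44 × 794^0.36 = 2.44 × 11.06 ≈ 27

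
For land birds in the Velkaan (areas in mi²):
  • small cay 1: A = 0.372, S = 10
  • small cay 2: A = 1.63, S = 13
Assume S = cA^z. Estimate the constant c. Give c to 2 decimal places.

z = ln(S₂/S₁) / ln(A₂/A₁) = ln(13/10) / ln(1.63/0.372) = 0.2624 / 1.4774 = 0.1776
c = S₁ / A₁^z = 10 / 0.372^0.1776 = 10 / 0.839 = 11.92

11.92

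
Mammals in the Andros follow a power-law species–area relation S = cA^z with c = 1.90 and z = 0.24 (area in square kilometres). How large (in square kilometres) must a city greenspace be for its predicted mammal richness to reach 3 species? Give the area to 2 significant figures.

6.7 square kilometres

3 = 1.9 × A^0.24  ⇒  A^0.24 = 3/1.9 = 1.579
ln A = ln(1.579) / 0.24 = 0.4568 / 0.24 = 1.9032
A = e^1.9032 ≈ 6.707 square kilometres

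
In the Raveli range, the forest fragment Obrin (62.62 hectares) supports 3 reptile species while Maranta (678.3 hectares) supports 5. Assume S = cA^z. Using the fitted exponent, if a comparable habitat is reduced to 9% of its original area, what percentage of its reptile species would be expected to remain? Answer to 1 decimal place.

59.7%

z = ln(5/3) / ln(678.3/62.62) = 0.5108 / 2.3825 = 0.2144
S_new/S_old = (A_new/A_old)^z = 0.09^0.2144 = exp(0.2144 × -2.4079) = 0.5967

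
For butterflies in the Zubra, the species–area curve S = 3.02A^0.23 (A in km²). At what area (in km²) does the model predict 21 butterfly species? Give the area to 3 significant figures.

4590 km²

21 = 3.02 × A^0.23  ⇒  A^0.23 = 21/3.02 = 6.954
ln A = ln(6.954) / 0.23 = 1.9393 / 0.23 = 8.4316
A = e^8.4316 ≈ 4590 km²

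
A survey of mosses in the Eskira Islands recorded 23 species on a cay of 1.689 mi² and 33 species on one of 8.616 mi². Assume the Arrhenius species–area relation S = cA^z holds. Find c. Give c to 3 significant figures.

20.5

z = ln(S₂/S₁) / ln(A₂/A₁) = ln(33/23) / ln(8.616/1.689) = 0.3610 / 1.6295 = 0.2216
c = S₁ / A₁^z = 23 / 1.689^0.2216 = 23 / 1.123 = 20.48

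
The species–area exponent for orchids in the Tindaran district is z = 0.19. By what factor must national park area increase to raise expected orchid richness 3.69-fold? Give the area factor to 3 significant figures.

(A₂/A₁)^0.19 = 3.69, so A₂/A₁ = 3.69^(1/0.19) = 3.69^5.263
ln(A₂/A₁) = ln 3.69 / 0.19 = 1.3056 / 0.19 = 6.8717
A₂/A₁ = e^6.8717 ≈ 964.6

965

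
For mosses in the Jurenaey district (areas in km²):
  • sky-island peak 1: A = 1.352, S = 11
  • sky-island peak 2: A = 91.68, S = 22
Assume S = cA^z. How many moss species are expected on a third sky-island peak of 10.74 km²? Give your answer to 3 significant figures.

z = ln(22/11) / ln(91.68/1.352) = 0.6931 / 4.2167 = 0.1644
c = 11 / 1.352^0.1644 = 11 / 1.051 = 10.47
S₃ = 10.47 × 10.74^0.1644 = 10.47 × 1.477 ≈ 15.46

15.5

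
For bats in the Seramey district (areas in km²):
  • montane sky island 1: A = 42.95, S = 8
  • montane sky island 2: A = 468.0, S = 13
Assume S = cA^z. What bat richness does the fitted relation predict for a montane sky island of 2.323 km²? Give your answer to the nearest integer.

z = ln(13/8) / ln(468/42.95) = 0.4855 / 2.3884 = 0.2033
c = 8 / 42.95^0.2033 = 8 / 2.148 = 3.725
S₃ = 3.725 × 2.323^0.2033 = 3.725 × 1.187 ≈ 4.421

4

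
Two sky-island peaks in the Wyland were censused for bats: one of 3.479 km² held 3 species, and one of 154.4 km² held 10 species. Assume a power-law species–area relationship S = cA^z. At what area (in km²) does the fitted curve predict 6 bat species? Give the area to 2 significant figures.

31 km²

z = ln(10/3) / ln(154.4/3.479) = 1.2040 / 3.7928 = 0.3174
c = 3 / 3.479^0.3174 = 3 / 1.486 = 2.02
A = (6/2.02)^(1/0.3174) ⇒ ln A = ln(2.971)/0.3174 = 3.4303
A = e^3.4303 ≈ 30.89 km²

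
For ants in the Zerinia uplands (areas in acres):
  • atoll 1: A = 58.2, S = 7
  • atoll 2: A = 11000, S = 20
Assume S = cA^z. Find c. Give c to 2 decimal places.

z = ln(S₂/S₁) / ln(A₂/A₁) = ln(20/7) / ln(11000/58.2) = 1.0498 / 5.2418 = 0.2003
c = S₁ / A₁^z = 7 / 58.2^0.2003 = 7 / 2.257 = 3.102

3.10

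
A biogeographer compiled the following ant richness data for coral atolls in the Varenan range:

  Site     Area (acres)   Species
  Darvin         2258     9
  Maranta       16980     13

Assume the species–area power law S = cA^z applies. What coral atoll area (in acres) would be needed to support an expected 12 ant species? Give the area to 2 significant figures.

z = ln(13/9) / ln(16980/2258) = 0.3677 / 2.0176 = 0.1823
c = 9 / 2258^0.1823 = 9 / 4.086 = 2.203
A = (12/2.203)^(1/0.1823) ⇒ ln A = ln(5.447)/0.1823 = 9.3006
A = e^9.3006 ≈ 10945 acres

11000 acres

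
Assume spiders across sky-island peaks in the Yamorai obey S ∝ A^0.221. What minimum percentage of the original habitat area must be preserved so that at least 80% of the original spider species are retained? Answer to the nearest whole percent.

36%

Need (A_new/A_old)^0.221 = 0.8, so A_new/A_old = 0.8^(1/0.221) = 0.8^4.525
ln(A_new/A_old) = ln 0.8 / 0.221 = -0.2231 / 0.221 = -1.0097
A_new/A_old = e^-1.0097 ≈ 0.3643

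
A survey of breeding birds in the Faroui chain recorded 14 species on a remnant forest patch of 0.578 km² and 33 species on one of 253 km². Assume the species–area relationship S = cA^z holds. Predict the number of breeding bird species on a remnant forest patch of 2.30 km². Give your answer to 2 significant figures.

z = ln(33/14) / ln(253/0.578) = 0.8575 / 6.0816 = 0.1410
c = 14 / 0.578^0.1410 = 14 / 0.9256 = 15.12
S₃ = 15.12 × 2.3^0.1410 = 15.12 × 1.125 ≈ 17.01

17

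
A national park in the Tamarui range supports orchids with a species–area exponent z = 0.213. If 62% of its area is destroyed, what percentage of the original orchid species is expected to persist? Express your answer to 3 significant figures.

81.4%

S_new/S_old = (A_new/A_old)^z = 0.38^0.213
= exp(0.213 × ln 0.38) = exp(0.213 × -0.9676) = exp(-0.2061) ≈ 0.8138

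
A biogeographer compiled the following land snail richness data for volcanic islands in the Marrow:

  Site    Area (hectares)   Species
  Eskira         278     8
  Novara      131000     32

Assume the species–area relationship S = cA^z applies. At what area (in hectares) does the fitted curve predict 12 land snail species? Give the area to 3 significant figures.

z = ln(32/8) / ln(131000/278) = 1.3863 / 6.1553 = 0.2252
c = 8 / 278^0.2252 = 8 / 3.552 = 2.252
A = (12/2.252)^(1/0.2252) ⇒ ln A = ln(5.328)/0.2252 = 7.4279
A = e^7.4279 ≈ 1682 hectares

1680 hectares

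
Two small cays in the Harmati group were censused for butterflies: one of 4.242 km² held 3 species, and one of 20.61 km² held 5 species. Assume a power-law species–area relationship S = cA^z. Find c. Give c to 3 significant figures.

z = ln(S₂/S₁) / ln(A₂/A₁) = ln(5/3) / ln(20.61/4.242) = 0.5108 / 1.5807 = 0.3232
c = S₁ / A₁^z = 3 / 4.242^0.3232 = 3 / 1.595 = 1.881

1.88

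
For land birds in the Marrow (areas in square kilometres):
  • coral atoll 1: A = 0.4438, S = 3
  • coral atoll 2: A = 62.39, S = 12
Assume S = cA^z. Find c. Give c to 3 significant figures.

3.77

z = ln(S₂/S₁) / ln(A₂/A₁) = ln(12/3) / ln(62.39/0.4438) = 1.3863 / 4.9458 = 0.2803
c = S₁ / A₁^z = 3 / 0.4438^0.2803 = 3 / 0.7964 = 3.767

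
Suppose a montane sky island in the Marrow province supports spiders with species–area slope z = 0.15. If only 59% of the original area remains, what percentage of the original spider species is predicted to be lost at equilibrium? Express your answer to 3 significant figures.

S_new/S_old = (A_new/A_old)^z = 0.59^0.15
= exp(0.15 × ln 0.59) = exp(0.15 × -0.5276) = exp(-0.0791) ≈ 0.9239
Fraction lost = 1 − 0.9239 = 0.07609

7.61%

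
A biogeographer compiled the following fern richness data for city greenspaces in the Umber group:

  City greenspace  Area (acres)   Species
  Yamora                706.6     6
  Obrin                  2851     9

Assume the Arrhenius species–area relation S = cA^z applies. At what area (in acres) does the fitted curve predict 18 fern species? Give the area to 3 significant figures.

z = ln(9/6) / ln(2851/706.6) = 0.4055 / 1.3950 = 0.2907
c = 6 / 706.6^0.2907 = 6 / 6.732 = 0.8912
A = (18/0.8912)^(1/0.2907) ⇒ ln A = ln(20.2)/0.2907 = 10.3401
A = e^10.3401 ≈ 30950 acres

30900 acres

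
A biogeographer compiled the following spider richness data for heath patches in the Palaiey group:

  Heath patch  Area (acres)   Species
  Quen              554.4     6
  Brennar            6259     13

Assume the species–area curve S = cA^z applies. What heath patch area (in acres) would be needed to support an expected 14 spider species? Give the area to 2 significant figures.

7900 acres

z = ln(13/6) / ln(6259/554.4) = 0.7732 / 2.4239 = 0.3190
c = 6 / 554.4^0.3190 = 6 / 7.503 = 0.7997
A = (14/0.7997)^(1/0.3190) ⇒ ln A = ln(17.51)/0.3190 = 8.9741
A = e^8.9741 ≈ 7896 acres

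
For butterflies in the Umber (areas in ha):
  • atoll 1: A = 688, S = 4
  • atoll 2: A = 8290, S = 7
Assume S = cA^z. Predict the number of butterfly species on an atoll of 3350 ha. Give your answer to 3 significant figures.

z = ln(7/4) / ln(8290/688) = 0.5596 / 2.4890 = 0.2248
c = 4 / 688^0.2248 = 4 / 4.345 = 0.9206
S₃ = 0.9206 × 3350^0.2248 = 0.9206 × 6.202 ≈ 5.71

5.71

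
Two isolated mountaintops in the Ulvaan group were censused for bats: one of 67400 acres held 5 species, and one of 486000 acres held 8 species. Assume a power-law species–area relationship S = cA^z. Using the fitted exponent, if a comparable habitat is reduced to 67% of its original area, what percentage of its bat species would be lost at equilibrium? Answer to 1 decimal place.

z = ln(8/5) / ln(486000/67400) = 0.4700 / 1.9756 = 0.2379
S_new/S_old = (A_new/A_old)^z = 0.67^0.2379 = exp(0.2379 × -0.4005) = 0.9091
Fraction lost = 1 − 0.9091 = 0.09088

9.1%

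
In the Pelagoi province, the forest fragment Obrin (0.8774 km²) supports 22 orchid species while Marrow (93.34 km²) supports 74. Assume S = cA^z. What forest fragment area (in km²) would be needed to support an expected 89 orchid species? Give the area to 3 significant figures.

z = ln(74/22) / ln(93.34/0.8774) = 1.2130 / 4.6670 = 0.2599
c = 22 / 0.8774^0.2599 = 22 / 0.9666 = 22.76
A = (89/22.76)^(1/0.2599) ⇒ ln A = ln(3.91)/0.2599 = 5.2464
A = e^5.2464 ≈ 189.9 km²

190 km²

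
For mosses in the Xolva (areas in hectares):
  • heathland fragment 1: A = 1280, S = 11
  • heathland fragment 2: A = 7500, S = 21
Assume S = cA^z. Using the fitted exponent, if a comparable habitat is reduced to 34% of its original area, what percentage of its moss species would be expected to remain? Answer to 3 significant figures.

z = ln(21/11) / ln(7500/1280) = 0.6466 / 1.7680 = 0.3657
S_new/S_old = (A_new/A_old)^z = 0.34^0.3657 = exp(0.3657 × -1.0788) = 0.674

67.4%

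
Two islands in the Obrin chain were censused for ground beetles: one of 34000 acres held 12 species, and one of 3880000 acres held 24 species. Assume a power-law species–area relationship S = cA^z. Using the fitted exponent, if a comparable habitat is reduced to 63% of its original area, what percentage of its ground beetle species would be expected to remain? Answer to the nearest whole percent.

z = ln(24/12) / ln(3880000/34000) = 0.6931 / 4.7372 = 0.1463
S_new/S_old = (A_new/A_old)^z = 0.63^0.1463 = exp(0.1463 × -0.4620) = 0.9346

93%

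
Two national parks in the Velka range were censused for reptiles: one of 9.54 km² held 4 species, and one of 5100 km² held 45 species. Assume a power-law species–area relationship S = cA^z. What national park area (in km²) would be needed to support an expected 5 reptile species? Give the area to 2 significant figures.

17 km²

z = ln(45/4) / ln(5100/9.54) = 2.4204 / 6.2815 = 0.3853
c = 4 / 9.54^0.3853 = 4 / 2.385 = 1.677
A = (5/1.677)^(1/0.3853) ⇒ ln A = ln(2.981)/0.3853 = 2.8346
A = e^2.8346 ≈ 17.02 km²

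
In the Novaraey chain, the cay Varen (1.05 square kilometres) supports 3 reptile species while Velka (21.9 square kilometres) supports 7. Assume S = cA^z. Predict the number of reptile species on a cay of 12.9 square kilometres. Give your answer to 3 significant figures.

6.04

z = ln(7/3) / ln(21.9/1.05) = 0.8473 / 3.0377 = 0.2789
c = 3 / 1.05^0.2789 = 3 / 1.014 = 2.959
S₃ = 2.959 × 12.9^0.2789 = 2.959 × 2.041 ≈ 6.039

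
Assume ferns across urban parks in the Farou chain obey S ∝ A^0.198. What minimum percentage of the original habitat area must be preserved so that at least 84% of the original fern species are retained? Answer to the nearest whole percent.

Need (A_new/A_old)^0.198 = 0.84, so A_new/A_old = 0.84^(1/0.198) = 0.84^5.051
ln(A_new/A_old) = ln 0.84 / 0.198 = -0.1744 / 0.198 = -0.8806
A_new/A_old = e^-0.8806 ≈ 0.4145

41%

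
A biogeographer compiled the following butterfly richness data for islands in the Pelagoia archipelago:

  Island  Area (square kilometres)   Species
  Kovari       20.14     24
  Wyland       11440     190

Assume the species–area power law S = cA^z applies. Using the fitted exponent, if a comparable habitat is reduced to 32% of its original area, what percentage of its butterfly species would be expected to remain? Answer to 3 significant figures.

69.0%

z = ln(190/24) / ln(11440/20.14) = 2.0690 / 6.3422 = 0.3262
S_new/S_old = (A_new/A_old)^z = 0.32^0.3262 = exp(0.3262 × -1.1394) = 0.6896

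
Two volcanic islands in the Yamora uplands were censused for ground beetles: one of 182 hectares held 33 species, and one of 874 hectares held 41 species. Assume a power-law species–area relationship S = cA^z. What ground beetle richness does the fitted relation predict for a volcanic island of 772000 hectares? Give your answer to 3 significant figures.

105

z = ln(41/33) / ln(874/182) = 0.2171 / 1.5691 = 0.1383
c = 33 / 182^0.1383 = 33 / 2.054 = 16.06
S₃ = 16.06 × 772000^0.1383 = 16.06 × 6.524 ≈ 104.8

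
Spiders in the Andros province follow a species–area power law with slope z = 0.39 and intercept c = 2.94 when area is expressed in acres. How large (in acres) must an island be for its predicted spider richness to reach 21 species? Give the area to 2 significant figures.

150 acres

21 = 2.94 × A^0.39  ⇒  A^0.39 = 21/2.94 = 7.143
ln A = ln(7.143) / 0.39 = 1.9661 / 0.39 = 5.0413
A = e^5.0413 ≈ 154.7 acres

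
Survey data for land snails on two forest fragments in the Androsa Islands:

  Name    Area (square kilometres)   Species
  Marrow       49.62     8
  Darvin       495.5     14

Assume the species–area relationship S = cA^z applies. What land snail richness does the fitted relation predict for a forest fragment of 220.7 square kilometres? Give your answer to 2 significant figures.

12

z = ln(14/8) / ln(495.5/49.62) = 0.5596 / 2.3012 = 0.2432
c = 8 / 49.62^0.2432 = 8 / 2.584 = 3.095
S₃ = 3.095 × 220.7^0.2432 = 3.095 × 3.715 ≈ 11.5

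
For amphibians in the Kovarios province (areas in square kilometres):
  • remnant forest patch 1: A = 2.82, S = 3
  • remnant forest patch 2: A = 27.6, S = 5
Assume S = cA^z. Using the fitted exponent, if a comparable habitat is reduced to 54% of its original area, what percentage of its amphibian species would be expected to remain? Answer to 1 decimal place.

z = ln(5/3) / ln(27.6/2.82) = 0.5108 / 2.2811 = 0.2239
S_new/S_old = (A_new/A_old)^z = 0.54^0.2239 = exp(0.2239 × -0.6162) = 0.8711

87.1%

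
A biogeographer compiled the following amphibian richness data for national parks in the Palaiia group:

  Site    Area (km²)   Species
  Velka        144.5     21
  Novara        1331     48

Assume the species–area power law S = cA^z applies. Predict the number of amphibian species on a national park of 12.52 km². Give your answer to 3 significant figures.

8.45

z = ln(48/21) / ln(1331/144.5) = 0.8267 / 2.2204 = 0.3723
c = 21 / 144.5^0.3723 = 21 / 6.37 = 3.297
S₃ = 3.297 × 12.52^0.3723 = 3.297 × 2.562 ≈ 8.448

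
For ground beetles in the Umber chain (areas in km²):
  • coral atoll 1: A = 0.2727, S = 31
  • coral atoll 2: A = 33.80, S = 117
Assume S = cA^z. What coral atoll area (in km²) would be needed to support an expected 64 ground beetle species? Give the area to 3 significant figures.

3.79 km²

z = ln(117/31) / ln(33.8/0.2727) = 1.3282 / 4.8198 = 0.2756
c = 31 / 0.2727^0.2756 = 31 / 0.699 = 44.35
A = (64/44.35)^(1/0.2756) ⇒ ln A = ln(1.443)/0.2756 = 1.3312
A = e^1.3312 ≈ 3.786 km²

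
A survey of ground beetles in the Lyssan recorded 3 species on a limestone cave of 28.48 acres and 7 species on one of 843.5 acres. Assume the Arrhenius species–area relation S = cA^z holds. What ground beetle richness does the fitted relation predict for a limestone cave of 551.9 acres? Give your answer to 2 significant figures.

z = ln(7/3) / ln(843.5/28.48) = 0.8473 / 3.3884 = 0.2501
c = 3 / 28.48^0.2501 = 3 / 2.311 = 1.298
S₃ = 1.298 × 551.9^0.2501 = 1.298 × 4.849 ≈ 6.296

6.3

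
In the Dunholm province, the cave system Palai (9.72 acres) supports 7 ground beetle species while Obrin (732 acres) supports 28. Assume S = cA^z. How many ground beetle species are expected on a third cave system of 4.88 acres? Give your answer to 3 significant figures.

5.61

z = ln(28/7) / ln(732/9.72) = 1.3863 / 4.3216 = 0.3208
c = 7 / 9.72^0.3208 = 7 / 2.074 = 3.375
S₃ = 3.375 × 4.88^0.3208 = 3.375 × 1.663 ≈ 5.612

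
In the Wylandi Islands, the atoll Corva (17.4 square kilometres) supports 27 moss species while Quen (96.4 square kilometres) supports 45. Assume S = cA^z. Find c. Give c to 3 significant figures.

z = ln(S₂/S₁) / ln(A₂/A₁) = ln(45/27) / ln(96.4/17.4) = 0.5108 / 1.7120 = 0.2984
c = S₁ / A₁^z = 27 / 17.4^0.2984 = 27 / 2.345 = 11.51

11.5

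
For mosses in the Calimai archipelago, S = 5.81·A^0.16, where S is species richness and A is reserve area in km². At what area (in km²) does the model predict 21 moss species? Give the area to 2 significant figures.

3100 km²

21 = 5.81 × A^0.16  ⇒  A^0.16 = 21/5.81 = 3.614
ln A = ln(3.614) / 0.16 = 1.2849 / 0.16 = 8.0309
A = e^8.0309 ≈ 3074 km²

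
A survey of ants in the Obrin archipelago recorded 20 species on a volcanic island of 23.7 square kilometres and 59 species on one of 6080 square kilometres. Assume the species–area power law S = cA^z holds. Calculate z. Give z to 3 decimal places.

Taking logs: ln S = ln c + z ln A, so z = (ln S₂ − ln S₁)/(ln A₂ − ln A₁).
z = ln(59/20) / ln(6080/23.7) = ln(2.95) / ln(256.5) = 1.0818 / 5.5473 = 0.1950

0.195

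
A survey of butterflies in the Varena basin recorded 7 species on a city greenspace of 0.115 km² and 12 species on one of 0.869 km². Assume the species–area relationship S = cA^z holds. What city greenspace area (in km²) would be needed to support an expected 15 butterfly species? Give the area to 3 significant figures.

2.01 km²

z = ln(12/7) / ln(0.869/0.115) = 0.5390 / 2.0224 = 0.2665
c = 7 / 0.115^0.2665 = 7 / 0.5619 = 12.46
A = (15/12.46)^(1/0.2665) ⇒ ln A = ln(1.204)/0.2665 = 0.6969
A = e^0.6969 ≈ 2.007 km²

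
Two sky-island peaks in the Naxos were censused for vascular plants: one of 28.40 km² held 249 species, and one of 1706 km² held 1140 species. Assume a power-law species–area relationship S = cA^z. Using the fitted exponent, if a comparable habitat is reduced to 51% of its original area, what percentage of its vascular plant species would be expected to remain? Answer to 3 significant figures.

z = ln(1140/249) / ln(1706/28.4) = 1.5213 / 4.0955 = 0.3715
S_new/S_old = (A_new/A_old)^z = 0.51^0.3715 = exp(0.3715 × -0.6733) = 0.7787

77.9%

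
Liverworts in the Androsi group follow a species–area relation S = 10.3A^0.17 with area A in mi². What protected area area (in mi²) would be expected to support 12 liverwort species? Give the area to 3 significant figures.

12 = 10.3 × A^0.17  ⇒  A^0.17 = 12/10.3 = 1.165
ln A = ln(1.165) / 0.17 = 0.1528 / 0.17 = 0.8986
A = e^0.8986 ≈ 2.456 mi²

2.46 mi²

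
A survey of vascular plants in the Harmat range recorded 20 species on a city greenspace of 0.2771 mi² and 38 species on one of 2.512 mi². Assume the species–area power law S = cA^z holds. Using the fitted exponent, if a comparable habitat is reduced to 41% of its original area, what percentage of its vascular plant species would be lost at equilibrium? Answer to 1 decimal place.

22.9%

z = ln(38/20) / ln(2.512/0.2771) = 0.6419 / 2.2045 = 0.2912
S_new/S_old = (A_new/A_old)^z = 0.41^0.2912 = exp(0.2912 × -0.8916) = 0.7714
Fraction lost = 1 − 0.7714 = 0.2286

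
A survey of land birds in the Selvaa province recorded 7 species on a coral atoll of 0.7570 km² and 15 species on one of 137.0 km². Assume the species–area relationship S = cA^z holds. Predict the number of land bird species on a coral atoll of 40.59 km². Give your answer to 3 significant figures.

12.5

z = ln(15/7) / ln(137/0.757) = 0.7621 / 5.1984 = 0.1466
c = 7 / 0.757^0.1466 = 7 / 0.96 = 7.292
S₃ = 7.292 × 40.59^0.1466 = 7.292 × 1.721 ≈ 12.55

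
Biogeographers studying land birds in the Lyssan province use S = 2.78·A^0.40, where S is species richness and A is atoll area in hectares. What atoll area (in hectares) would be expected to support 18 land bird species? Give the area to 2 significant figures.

18 = 2.78 × A^0.4  ⇒  A^0.4 = 18/2.78 = 6.475
ln A = ln(6.475) / 0.4 = 1.8679 / 0.4 = 4.6698
A = e^4.6698 ≈ 106.7 hectares

110 hectares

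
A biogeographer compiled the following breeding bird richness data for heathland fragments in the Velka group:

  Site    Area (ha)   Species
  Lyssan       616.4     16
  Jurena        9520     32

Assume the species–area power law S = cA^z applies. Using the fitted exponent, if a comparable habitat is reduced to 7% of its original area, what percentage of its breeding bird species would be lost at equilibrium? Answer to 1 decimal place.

z = ln(32/16) / ln(9520/616.4) = 0.6931 / 2.7373 = 0.2532
S_new/S_old = (A_new/A_old)^z = 0.07^0.2532 = exp(0.2532 × -2.6593) = 0.51
Fraction lost = 1 − 0.51 = 0.49

49.0%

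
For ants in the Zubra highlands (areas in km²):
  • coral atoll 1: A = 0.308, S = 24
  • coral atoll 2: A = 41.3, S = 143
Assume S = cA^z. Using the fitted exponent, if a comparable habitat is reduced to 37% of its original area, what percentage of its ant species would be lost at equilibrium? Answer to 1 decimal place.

z = ln(143/24) / ln(41.3/0.308) = 1.7848 / 4.8985 = 0.3644
S_new/S_old = (A_new/A_old)^z = 0.37^0.3644 = exp(0.3644 × -0.9943) = 0.6961
Fraction lost = 1 − 0.6961 = 0.3039

30.4%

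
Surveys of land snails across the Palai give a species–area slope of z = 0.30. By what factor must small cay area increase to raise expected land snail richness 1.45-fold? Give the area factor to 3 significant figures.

(A₂/A₁)^0.3 = 1.45, so A₂/A₁ = 1.45^(1/0.3) = 1.45^3.333
ln(A₂/A₁) = ln 1.45 / 0.3 = 0.3716 / 0.3 = 1.2385
A₂/A₁ = e^1.2385 ≈ 3.451

3.45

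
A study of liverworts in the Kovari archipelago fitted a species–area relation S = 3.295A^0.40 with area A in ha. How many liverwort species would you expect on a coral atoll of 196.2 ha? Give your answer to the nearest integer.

27

S = 3.295 × 196.2^0.4
ln S = ln 3.295 + 0.4 × ln 196.2 = 1.1924 + 0.4 × 5.2791 = 3.3041
S = e^3.3041 ≈ 27.22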